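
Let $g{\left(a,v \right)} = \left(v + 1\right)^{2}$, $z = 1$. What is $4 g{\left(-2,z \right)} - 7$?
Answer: $9$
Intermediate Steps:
$g{\left(a,v \right)} = \left(1 + v\right)^{2}$
$4 g{\left(-2,z \right)} - 7 = 4 \left(1 + 1\right)^{2} - 7 = 4 \cdot 2^{2} - 7 = 4 \cdot 4 - 7 = 16 - 7 = 9$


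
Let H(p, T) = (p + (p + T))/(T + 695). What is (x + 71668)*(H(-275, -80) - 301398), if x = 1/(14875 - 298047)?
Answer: -62696211780759300/2902513 ≈ -2.1601e+10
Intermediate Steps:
H(p, T) = (T + 2*p)/(695 + T) (H(p, T) = (p + (T + p))/(695 + T) = (T + 2*p)/(695 + T))
x = -1/283172 (x = 1/(-283172) = -1/283172 ≈ -3.5314e-6)
(x + 71668)*(H(-275, -80) - 301398) = (-1/283172 + 71668)*((-80 + 2*(-275))/(695 - 80) - 301398) = 20294370895*((-80 - 550)/615 - 301398)/283172 = 20294370895*((1/615)*(-630) - 301398)/283172 = 20294370895*(-42/41 - 301398)/283172 = (20294370895/283172)*(-12357360/41) = -62696211780759300/2902513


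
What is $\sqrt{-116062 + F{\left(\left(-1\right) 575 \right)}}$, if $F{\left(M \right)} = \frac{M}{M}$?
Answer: $i \sqrt{116061} \approx 340.68 i$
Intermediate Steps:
$F{\left(M \right)} = 1$
$\sqrt{-116062 + F{\left(\left(-1\right) 575 \right)}} = \sqrt{-116062 + 1} = \sqrt{-116061} = i \sqrt{116061}$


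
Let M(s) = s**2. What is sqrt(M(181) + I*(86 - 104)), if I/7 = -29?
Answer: sqrt(36415) ≈ 190.83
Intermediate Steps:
I = -203 (I = 7*(-29) = -203)
sqrt(M(181) + I*(86 - 104)) = sqrt(181**2 - 203*(86 - 104)) = sqrt(32761 - 203*(-18)) = sqrt(32761 + 3654) = sqrt(36415)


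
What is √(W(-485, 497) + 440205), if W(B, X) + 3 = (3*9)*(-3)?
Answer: √440121 ≈ 663.42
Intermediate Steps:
W(B, X) = -84 (W(B, X) = -3 + (3*9)*(-3) = -3 + 27*(-3) = -3 - 81 = -84)
√(W(-485, 497) + 440205) = √(-84 + 440205) = √440121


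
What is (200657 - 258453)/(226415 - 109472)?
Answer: -57796/116943 ≈ -0.49422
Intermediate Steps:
(200657 - 258453)/(226415 - 109472) = -57796/116943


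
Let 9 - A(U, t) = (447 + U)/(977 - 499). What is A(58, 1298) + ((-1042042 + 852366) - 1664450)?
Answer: -886268431/478 ≈ -1.8541e+6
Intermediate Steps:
A(U, t) = 3855/478 - U/478 (A(U, t) = 9 - (447 + U)/(977 - 499) = 9 - (447 + U)/478 = 9 - (447/478 + U/478) = 9 + (-447/478 - U/478) = 3855/478 - U/478)
A(58, 1298) + ((-1042042 + 852366) - 1664450) = (3855/478 - 1/478*58) + ((-1042042 + 852366) - 1664450) = (3855/478 - 29/239) + (-189676 - 1664450) = 3797/478 - 1854126 = -886268431/478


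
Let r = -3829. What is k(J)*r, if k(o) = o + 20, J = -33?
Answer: 49777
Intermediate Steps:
k(o) = 20 + o
k(J)*r = (20 - 33)*(-3829) = -13*(-3829) = 49777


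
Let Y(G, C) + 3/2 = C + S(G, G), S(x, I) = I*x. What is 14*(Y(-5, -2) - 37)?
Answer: -217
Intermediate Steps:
Y(G, C) = -3/2 + C + G² (Y(G, C) = -3/2 + (C + G*G) = -3/2 + (C + G²) = -3/2 + C + G²)
14*(Y(-5, -2) - 37) = 14*((-3/2 - 2 + (-5)²) - 37) = 14*((-3/2 - 2 + 25) - 37) = 14*(43/2 - 37) = 14*(-31/2) = -217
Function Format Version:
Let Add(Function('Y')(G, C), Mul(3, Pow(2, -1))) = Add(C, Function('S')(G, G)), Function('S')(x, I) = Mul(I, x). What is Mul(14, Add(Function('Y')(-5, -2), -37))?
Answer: -217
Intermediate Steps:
Function('Y')(G, C) = Add(Rational(-3, 2), C, Pow(G, 2)) (Function('Y')(G, C) = Add(Rational(-3, 2), Add(C, Mul(G, G))) = Add(Rational(-3, 2), Add(C, Pow(G, 2))) = Add(Rational(-3, 2), C, Pow(G, 2)))
Mul(14, Add(Function('Y')(-5, -2), -37)) = Mul(14, Add(Add(Rational(-3, 2), -2, Pow(-5, 2)), -37)) = Mul(14, Add(Add(Rational(-3, 2), -2, 25), -37)) = Mul(14, Add(Rational(43, 2), -37)) = Mul(14, Rational(-31, 2)) = -217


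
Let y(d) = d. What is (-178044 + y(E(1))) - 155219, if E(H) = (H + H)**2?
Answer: -333259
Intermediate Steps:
E(H) = 4*H**2 (E(H) = (2*H)**2 = 4*H**2)
(-178044 + y(E(1))) - 155219 = (-178044 + 4*1**2) - 155219 = (-178044 + 4*1) - 155219 = (-178044 + 4) - 155219 = -178040 - 155219 = -333259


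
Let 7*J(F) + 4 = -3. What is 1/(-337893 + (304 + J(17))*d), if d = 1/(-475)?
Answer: -475/160499478 ≈ -2.9595e-6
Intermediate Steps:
J(F) = -1 (J(F) = -4/7 + (⅐)*(-3) = -4/7 - 3/7 = -1)
d = -1/475 ≈ -0.0021053
1/(-337893 + (304 + J(17))*d) = 1/(-337893 + (304 - 1)*(-1/475)) = 1/(-337893 + 303*(-1/475)) = 1/(-337893 - 303/475) = 1/(-160499478/475) = -475/160499478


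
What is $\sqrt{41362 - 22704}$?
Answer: $\sqrt{18658} \approx 136.59$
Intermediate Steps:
$\sqrt{41362 - 22704} = \sqrt{18658}$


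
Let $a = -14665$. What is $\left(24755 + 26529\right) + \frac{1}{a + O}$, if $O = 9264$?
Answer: $\frac{276984883}{5401} \approx 51284.0$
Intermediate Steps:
$\left(24755 + 26529\right) + \frac{1}{a + O} = \left(24755 + 26529\right) + \frac{1}{-14665 + 9264} = 51284 + \frac{1}{-5401} = 51284 - \frac{1}{5401} = \frac{276984883}{5401}$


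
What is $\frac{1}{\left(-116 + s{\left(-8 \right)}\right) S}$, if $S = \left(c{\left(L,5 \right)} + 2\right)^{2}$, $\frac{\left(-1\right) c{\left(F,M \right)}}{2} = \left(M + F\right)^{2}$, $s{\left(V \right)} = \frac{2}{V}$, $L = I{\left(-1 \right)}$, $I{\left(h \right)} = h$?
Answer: $- \frac{1}{104625} \approx -9.5579 \cdot 10^{-6}$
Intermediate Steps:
$L = -1$
$c{\left(F,M \right)} = - 2 \left(F + M\right)^{2}$ ($c{\left(F,M \right)} = - 2 \left(M + F\right)^{2} = - 2 \left(F + M\right)^{2}$)
$S = 900$ ($S = \left(- 2 \left(-1 + 5\right)^{2} + 2\right)^{2} = \left(- 2 \cdot 4^{2} + 2\right)^{2} = \left(\left(-2\right) 16 + 2\right)^{2} = \left(-32 + 2\right)^{2} = \left(-30\right)^{2} = 900$)
$\frac{1}{\left(-116 + s{\left(-8 \right)}\right) S} = \frac{1}{\left(-116 + \frac{2}{-8}\right) 900} = \frac{1}{\left(-116 + 2 \left(- \frac{1}{8}\right)\right) 900} = \frac{1}{\left(-116 - \frac{1}{4}\right) 900} = \frac{1}{\left(- \frac{465}{4}\right) 900} = \frac{1}{-104625} = - \frac{1}{104625}$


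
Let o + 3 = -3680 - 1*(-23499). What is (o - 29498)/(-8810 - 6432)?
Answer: 4841/7621 ≈ 0.63522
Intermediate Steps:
o = 19816 (o = -3 + (-3680 - 1*(-23499)) = -3 + (-3680 + 23499) = -3 + 19819 = 19816)
(o - 29498)/(-8810 - 6432) = (19816 - 29498)/(-8810 - 6432) = -9682/(-15242) = -9682*(-1/15242) = 4841/7621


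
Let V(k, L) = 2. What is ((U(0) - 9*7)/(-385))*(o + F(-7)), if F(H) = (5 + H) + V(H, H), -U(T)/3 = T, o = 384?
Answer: 3456/55 ≈ 62.836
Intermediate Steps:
U(T) = -3*T
F(H) = 7 + H (F(H) = (5 + H) + 2 = 7 + H)
((U(0) - 9*7)/(-385))*(o + F(-7)) = ((-3*0 - 9*7)/(-385))*(384 + (7 - 7)) = ((0 - 63)*(-1/385))*(384 + 0) = -63*(-1/385)*384 = (9/55)*384 = 3456/55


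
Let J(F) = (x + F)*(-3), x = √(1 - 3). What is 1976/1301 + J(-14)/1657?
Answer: 3328874/2155757 - 3*I*√2/1657 ≈ 1.5442 - 0.0025604*I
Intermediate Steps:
x = I*√2 (x = √(-2) = I*√2 ≈ 1.4142*I)
J(F) = -3*F - 3*I*√2 (J(F) = (I*√2 + F)*(-3) = (F + I*√2)*(-3) = -3*F - 3*I*√2)
1976/1301 + J(-14)/1657 = 1976/1301 + (-3*(-14) - 3*I*√2)/1657 = 1976*(1/1301) + (42 - 3*I*√2)*(1/1657) = 1976/1301 + (42/1657 - 3*I*√2/1657) = 3328874/2155757 - 3*I*√2/1657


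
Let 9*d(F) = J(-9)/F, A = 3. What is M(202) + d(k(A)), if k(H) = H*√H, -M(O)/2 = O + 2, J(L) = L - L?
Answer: -408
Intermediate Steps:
J(L) = 0
M(O) = -4 - 2*O (M(O) = -2*(O + 2) = -2*(2 + O) = -4 - 2*O)
k(H) = H^(3/2)
d(F) = 0 (d(F) = (0/F)/9 = (⅑)*0 = 0)
M(202) + d(k(A)) = (-4 - 2*202) + 0 = (-4 - 404) + 0 = -408 + 0 = -408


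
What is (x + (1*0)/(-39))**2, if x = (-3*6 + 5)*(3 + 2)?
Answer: 4225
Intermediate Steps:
x = -65 (x = (-18 + 5)*5 = -13*5 = -65)
(x + (1*0)/(-39))**2 = (-65 + (1*0)/(-39))**2 = (-65 + 0*(-1/39))**2 = (-65 + 0)**2 = (-65)**2 = 4225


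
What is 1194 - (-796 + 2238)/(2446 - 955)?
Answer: 254116/213 ≈ 1193.0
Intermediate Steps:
1194 - (-796 + 2238)/(2446 - 955) = 1194 - 1442/1491 = 1194 - 1*206/213 = 1194 - 206/213 = 254116/213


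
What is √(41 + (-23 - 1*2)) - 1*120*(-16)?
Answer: 1924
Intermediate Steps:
√(41 + (-23 - 1*2)) - 1*120*(-16) = √(41 + (-23 - 2)) - 120*(-16) = √(41 - 25) + 1920 = √16 + 1920 = 4 + 1920 = 1924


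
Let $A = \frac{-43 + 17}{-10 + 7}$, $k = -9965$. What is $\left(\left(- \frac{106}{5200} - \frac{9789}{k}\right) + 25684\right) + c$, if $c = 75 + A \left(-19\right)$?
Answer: $\frac{397889103353}{15545400} \approx 25595.0$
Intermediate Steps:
$A = \frac{26}{3}$ ($A = - \frac{26}{-3} = \left(-26\right) \left(- \frac{1}{3}\right) = \frac{26}{3} \approx 8.6667$)
$c = - \frac{269}{3}$ ($c = 75 + \frac{26}{3} \left(-19\right) = 75 - \frac{494}{3} = - \frac{269}{3} \approx -89.667$)
$\left(\left(- \frac{106}{5200} - \frac{9789}{k}\right) + 25684\right) + c = \left(\left(- \frac{106}{5200} - \frac{9789}{-9965}\right) + 25684\right) - \frac{269}{3} = \left(\left(\left(-106\right) \frac{1}{5200} - - \frac{9789}{9965}\right) + 25684\right) - \frac{269}{3} = \left(\left(- \frac{53}{2600} + \frac{9789}{9965}\right) + 25684\right) - \frac{269}{3} = \left(\frac{4984651}{5181800} + 25684\right) - \frac{269}{3} = \frac{133094335851}{5181800} - \frac{269}{3} = \frac{397889103353}{15545400}$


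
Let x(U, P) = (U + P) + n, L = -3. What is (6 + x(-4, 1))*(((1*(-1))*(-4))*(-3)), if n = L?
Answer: 0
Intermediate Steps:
n = -3
x(U, P) = -3 + P + U (x(U, P) = (U + P) - 3 = (P + U) - 3 = -3 + P + U)
(6 + x(-4, 1))*(((1*(-1))*(-4))*(-3)) = (6 + (-3 + 1 - 4))*(((1*(-1))*(-4))*(-3)) = (6 - 6)*(-1*(-4)*(-3)) = 0*(4*(-3)) = 0*(-12) = 0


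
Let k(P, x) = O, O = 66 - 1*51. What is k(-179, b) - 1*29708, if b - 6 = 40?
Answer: -29693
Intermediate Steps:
b = 46 (b = 6 + 40 = 46)
O = 15 (O = 66 - 51 = 15)
k(P, x) = 15
k(-179, b) - 1*29708 = 15 - 1*29708 = 15 - 29708 = -29693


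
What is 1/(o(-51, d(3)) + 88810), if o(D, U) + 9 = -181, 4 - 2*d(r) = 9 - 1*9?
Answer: 1/88620 ≈ 1.1284e-5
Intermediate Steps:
d(r) = 2 (d(r) = 2 - (9 - 1*9)/2 = 2 - (9 - 9)/2 = 2 - 1/2*0 = 2 + 0 = 2)
o(D, U) = -190 (o(D, U) = -9 - 181 = -190)
1/(o(-51, d(3)) + 88810) = 1/(-190 + 88810) = 1/88620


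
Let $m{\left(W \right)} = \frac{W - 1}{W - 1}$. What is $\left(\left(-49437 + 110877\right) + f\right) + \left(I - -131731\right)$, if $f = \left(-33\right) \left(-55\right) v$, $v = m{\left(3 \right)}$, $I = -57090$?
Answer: $137896$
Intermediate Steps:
$m{\left(W \right)} = 1$ ($m{\left(W \right)} = \frac{-1 + W}{-1 + W} = 1$)
$v = 1$
$f = 1815$ ($f = \left(-33\right) \left(-55\right) 1 = 1815 \cdot 1 = 1815$)
$\left(\left(-49437 + 110877\right) + f\right) + \left(I - -131731\right) = \left(\left(-49437 + 110877\right) + 1815\right) - -74641 = \left(61440 + 1815\right) + \left(-57090 + 131731\right) = 63255 + 74641 = 137896$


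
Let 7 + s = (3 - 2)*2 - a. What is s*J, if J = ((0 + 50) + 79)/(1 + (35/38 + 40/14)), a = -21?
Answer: 549024/1271 ≈ 431.96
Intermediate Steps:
s = 16 (s = -7 + ((3 - 2)*2 - 1*(-21)) = -7 + (1*2 + 21) = -7 + (2 + 21) = -7 + 23 = 16)
J = 34314/1271 (J = (50 + 79)/(1 + (35*(1/38) + 40*(1/14))) = 129/(1 + (35/38 + 20/7)) = 129/(1 + 1005/266) = 129/(1271/266) = 129*(266/1271) = 34314/1271 ≈ 26.998)
s*J = 16*(34314/1271) = 549024/1271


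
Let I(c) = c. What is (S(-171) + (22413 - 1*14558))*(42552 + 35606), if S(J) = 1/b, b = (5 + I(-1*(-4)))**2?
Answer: 49728496448/81 ≈ 6.1393e+8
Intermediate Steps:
b = 81 (b = (5 - 1*(-4))**2 = (5 + 4)**2 = 9**2 = 81)
S(J) = 1/81
(S(-171) + (22413 - 1*14558))*(42552 + 35606) = (1/81 + (22413 - 1*14558))*(42552 + 35606) = (1/81 + (22413 - 14558))*78158 = (1/81 + 7855)*78158 = (636256/81)*78158 = 49728496448/81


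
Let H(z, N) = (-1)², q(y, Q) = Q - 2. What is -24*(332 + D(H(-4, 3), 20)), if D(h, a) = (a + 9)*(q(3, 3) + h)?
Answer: -9360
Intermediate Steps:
q(y, Q) = -2 + Q
H(z, N) = 1
D(h, a) = (1 + h)*(9 + a) (D(h, a) = (a + 9)*((-2 + 3) + h) = (9 + a)*(1 + h) = (1 + h)*(9 + a))
-24*(332 + D(H(-4, 3), 20)) = -24*(332 + (9 + 20 + 9*1 + 20*1)) = -24*(332 + (9 + 20 + 9 + 20)) = -24*(332 + 58) = -24*390 = -9360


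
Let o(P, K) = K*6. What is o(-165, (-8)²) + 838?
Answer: 1222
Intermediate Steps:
o(P, K) = 6*K
o(-165, (-8)²) + 838 = 6*(-8)² + 838 = 6*64 + 838 = 384 + 838 = 1222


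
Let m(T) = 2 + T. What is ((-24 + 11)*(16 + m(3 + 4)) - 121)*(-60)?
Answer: 26760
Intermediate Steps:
((-24 + 11)*(16 + m(3 + 4)) - 121)*(-60) = ((-24 + 11)*(16 + (2 + (3 + 4))) - 121)*(-60) = (-13*(16 + (2 + 7)) - 121)*(-60) = (-13*(16 + 9) - 121)*(-60) = (-13*25 - 121)*(-60) = (-325 - 121)*(-60) = -446*(-60) = 26760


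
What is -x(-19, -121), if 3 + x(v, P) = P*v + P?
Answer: -2175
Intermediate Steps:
x(v, P) = -3 + P + P*v (x(v, P) = -3 + (P*v + P) = -3 + (P + P*v) = -3 + P + P*v)
-x(-19, -121) = -(-3 - 121 - 121*(-19)) = -(-3 - 121 + 2299) = -1*2175 = -2175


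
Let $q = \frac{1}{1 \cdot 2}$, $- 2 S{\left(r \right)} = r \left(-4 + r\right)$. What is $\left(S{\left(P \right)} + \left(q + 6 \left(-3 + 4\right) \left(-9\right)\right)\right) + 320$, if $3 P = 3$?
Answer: $268$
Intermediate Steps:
$P = 1$ ($P = \frac{1}{3} \cdot 3 = 1$)
$S{\left(r \right)} = - \frac{r \left(-4 + r\right)}{2}$
$q = \frac{1}{2} \approx 0.5$
$\left(S{\left(P \right)} + \left(q + 6 \left(-3 + 4\right) \left(-9\right)\right)\right) + 320 = \left(\frac{1}{2} \cdot 1 \left(4 - 1\right) + \left(\frac{1}{2} + 6 \left(-3 + 4\right) \left(-9\right)\right)\right) + 320 = \left(\frac{1}{2} \cdot 1 \left(4 - 1\right) + \left(\frac{1}{2} + 6 \cdot 1 \left(-9\right)\right)\right) + 320 = \left(\frac{1}{2} \cdot 1 \cdot 3 + \left(\frac{1}{2} + 6 \left(-9\right)\right)\right) + 320 = \left(\frac{3}{2} + \left(\frac{1}{2} - 54\right)\right) + 320 = \left(\frac{3}{2} - \frac{107}{2}\right) + 320 = -52 + 320 = 268$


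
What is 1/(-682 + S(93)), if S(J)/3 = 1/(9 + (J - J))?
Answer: -3/2045 ≈ -0.0014670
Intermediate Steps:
S(J) = ⅓ (S(J) = 3/(9 + (J - J)) = 3/(9 + 0) = 3/9 = 3*(⅑) = ⅓)
1/(-682 + S(93)) = 1/(-682 + ⅓) = 1/(-2045/3) = -3/2045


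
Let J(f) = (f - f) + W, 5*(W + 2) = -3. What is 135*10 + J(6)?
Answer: 6737/5 ≈ 1347.4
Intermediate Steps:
W = -13/5 (W = -2 + (1/5)*(-3) = -2 - 3/5 = -13/5 ≈ -2.6000)
J(f) = -13/5 (J(f) = (f - f) - 13/5 = 0 - 13/5 = -13/5)
135*10 + J(6) = 135*10 - 13/5 = 1350 - 13/5 = 6737/5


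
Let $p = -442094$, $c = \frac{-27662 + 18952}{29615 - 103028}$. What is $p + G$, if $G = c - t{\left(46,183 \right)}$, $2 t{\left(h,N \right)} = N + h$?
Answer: $- \frac{64927687801}{146826} \approx -4.4221 \cdot 10^{5}$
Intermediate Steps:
$c = \frac{8710}{73413}$ ($c = - \frac{8710}{-73413} = \left(-8710\right) \left(- \frac{1}{73413}\right) = \frac{8710}{73413} \approx 0.11864$)
$t{\left(h,N \right)} = \frac{N}{2} + \frac{h}{2}$ ($t{\left(h,N \right)} = \frac{N + h}{2} = \frac{N}{2} + \frac{h}{2}$)
$G = - \frac{16794157}{146826}$ ($G = \frac{8710}{73413} - \left(\frac{1}{2} \cdot 183 + \frac{1}{2} \cdot 46\right) = \frac{8710}{73413} - \left(\frac{183}{2} + 23\right) = \frac{8710}{73413} - \frac{229}{2} = - \frac{16794157}{146826} \approx -114.38$)
$p + G = -442094 - \frac{16794157}{146826} = - \frac{64927687801}{146826}$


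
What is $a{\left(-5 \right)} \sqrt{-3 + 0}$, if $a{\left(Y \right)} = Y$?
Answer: $- 5 i \sqrt{3} \approx - 8.6602 i$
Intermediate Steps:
$a{\left(-5 \right)} \sqrt{-3 + 0} = - 5 \sqrt{-3 + 0} = - 5 \sqrt{-3} = - 5 i \sqrt{3}$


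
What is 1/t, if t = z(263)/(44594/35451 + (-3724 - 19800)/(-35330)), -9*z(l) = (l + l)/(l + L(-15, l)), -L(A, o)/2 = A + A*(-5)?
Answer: -6626002196/1407706185 ≈ -4.7069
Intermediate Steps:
L(A, o) = 8*A (L(A, o) = -2*(A + A*(-5)) = -2*(A - 5*A) = -(-8)*A = 8*A)
z(l) = -2*l/(9*(-120 + l)) (z(l) = -(l + l)/(9*(l + 8*(-15))) = -2*l/(9*(l - 120)) = -2*l/(9*(-120 + l)))
t = -1407706185/6626002196 (t = (-2*263/(-1080 + 9*263))/(44594/35451 + (-3724 - 19800)/(-35330)) = (-2*263/(-1080 + 2367))/(44594*(1/35451) - 23524*(-1/35330)) = (-2*263/1287)/(44594/35451 + 11762/17665) = (-2*263*1/1287)/(1204727672/626241915) = -526/1287*626241915/1204727672 = -1407706185/6626002196 ≈ -0.21245)
1/t = 1/(-1407706185/6626002196) = -6626002196/1407706185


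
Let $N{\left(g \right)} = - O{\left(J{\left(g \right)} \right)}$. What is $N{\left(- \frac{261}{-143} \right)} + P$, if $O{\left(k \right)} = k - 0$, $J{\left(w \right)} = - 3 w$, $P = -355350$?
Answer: $- \frac{50814267}{143} \approx -3.5534 \cdot 10^{5}$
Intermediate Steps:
$O{\left(k \right)} = k$ ($O{\left(k \right)} = k + 0 = k$)
$N{\left(g \right)} = 3 g$ ($N{\left(g \right)} = - \left(-3\right) g = 3 g$)
$N{\left(- \frac{261}{-143} \right)} + P = 3 \left(- \frac{261}{-143}\right) - 355350 = 3 \left(\left(-261\right) \left(- \frac{1}{143}\right)\right) - 355350 = 3 \cdot \frac{261}{143} - 355350 = \frac{783}{143} - 355350 = - \frac{50814267}{143}$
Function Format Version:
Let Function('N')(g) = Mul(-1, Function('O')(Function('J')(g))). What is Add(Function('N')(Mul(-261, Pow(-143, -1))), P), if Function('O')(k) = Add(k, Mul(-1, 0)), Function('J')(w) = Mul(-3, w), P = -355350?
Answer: Rational(-50814267, 143) ≈ -3.5534e+5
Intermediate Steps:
Function('O')(k) = k (Function('O')(k) = Add(k, 0) = k)
Function('N')(g) = Mul(3, g) (Function('N')(g) = Mul(-1, Mul(-3, g)) = Mul(3, g))
Add(Function('N')(Mul(-261, Pow(-143, -1))), P) = Add(Mul(3, Mul(-261, Pow(-143, -1))), -355350) = Add(Mul(3, Mul(-261, Rational(-1, 143))), -355350) = Add(Mul(3, Rational(261, 143)), -355350) = Add(Rational(783, 143), -355350) = Rational(-50814267, 143)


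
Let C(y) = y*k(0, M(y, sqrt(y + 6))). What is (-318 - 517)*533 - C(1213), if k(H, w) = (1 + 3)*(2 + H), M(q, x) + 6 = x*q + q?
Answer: -454759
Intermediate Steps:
M(q, x) = -6 + q + q*x (M(q, x) = -6 + (x*q + q) = -6 + (q*x + q) = -6 + (q + q*x) = -6 + q + q*x)
k(H, w) = 8 + 4*H (k(H, w) = 4*(2 + H) = 8 + 4*H)
C(y) = 8*y (C(y) = y*(8 + 4*0) = y*(8 + 0) = y*8 = 8*y)
(-318 - 517)*533 - C(1213) = (-318 - 517)*533 - 8*1213 = -835*533 - 1*9704 = -445055 - 9704 = -454759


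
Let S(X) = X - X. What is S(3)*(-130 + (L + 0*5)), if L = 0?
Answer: 0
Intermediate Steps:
S(X) = 0
S(3)*(-130 + (L + 0*5)) = 0*(-130 + (0 + 0*5)) = 0*(-130 + (0 + 0)) = 0*(-130 + 0) = 0*(-130) = 0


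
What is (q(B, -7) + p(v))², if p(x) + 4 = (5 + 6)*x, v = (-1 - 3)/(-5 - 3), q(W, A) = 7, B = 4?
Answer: 289/4 ≈ 72.250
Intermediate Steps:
v = ½ (v = -4/(-8) = -4*(-⅛) = ½ ≈ 0.50000)
p(x) = -4 + 11*x (p(x) = -4 + (5 + 6)*x = -4 + 11*x)
(q(B, -7) + p(v))² = (7 + (-4 + 11*(½)))² = (7 + (-4 + 11/2))² = (7 + 3/2)² = (17/2)² = 289/4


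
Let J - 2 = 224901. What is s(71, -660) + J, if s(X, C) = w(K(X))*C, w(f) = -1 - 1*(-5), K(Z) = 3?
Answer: 222263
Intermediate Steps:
w(f) = 4 (w(f) = -1 + 5 = 4)
J = 224903 (J = 2 + 224901 = 224903)
s(X, C) = 4*C
s(71, -660) + J = 4*(-660) + 224903 = -2640 + 224903 = 222263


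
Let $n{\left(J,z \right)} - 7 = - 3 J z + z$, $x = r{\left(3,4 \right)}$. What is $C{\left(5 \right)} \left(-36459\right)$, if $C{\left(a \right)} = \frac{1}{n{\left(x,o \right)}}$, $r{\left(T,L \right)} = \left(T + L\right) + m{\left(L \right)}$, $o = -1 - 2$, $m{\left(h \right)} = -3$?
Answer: $- \frac{36459}{40} \approx -911.47$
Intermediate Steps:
$o = -3$ ($o = -1 - 2 = -3$)
$r{\left(T,L \right)} = -3 + L + T$ ($r{\left(T,L \right)} = \left(T + L\right) - 3 = \left(L + T\right) - 3 = -3 + L + T$)
$x = 4$ ($x = -3 + 4 + 3 = 4$)
$n{\left(J,z \right)} = 7 + z - 3 J z$ ($n{\left(J,z \right)} = 7 + \left(- 3 J z + z\right) = 7 - \left(- z + 3 J z\right) = 7 + z - 3 J z$)
$C{\left(a \right)} = \frac{1}{40}$ ($C{\left(a \right)} = \frac{1}{7 - 3 - 12 \left(-3\right)} = \frac{1}{7 - 3 + 36} = \frac{1}{40}$)
$C{\left(5 \right)} \left(-36459\right) = \frac{1}{40} \left(-36459\right) = - \frac{36459}{40}$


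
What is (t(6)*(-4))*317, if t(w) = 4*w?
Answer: -30432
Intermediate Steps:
(t(6)*(-4))*317 = ((4*6)*(-4))*317 = (24*(-4))*317 = -96*317 = -30432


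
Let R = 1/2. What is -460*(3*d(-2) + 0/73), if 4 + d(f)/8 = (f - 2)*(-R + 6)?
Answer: 287040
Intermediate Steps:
R = ½ ≈ 0.50000
d(f) = -120 + 44*f (d(f) = -32 + 8*((f - 2)*(-1*½ + 6)) = -32 + 8*((-2 + f)*(-½ + 6)) = -32 + 8*((-2 + f)*(11/2)) = -32 + 8*(-11 + 11*f/2) = -32 + (-88 + 44*f) = -120 + 44*f)
-460*(3*d(-2) + 0/73) = -460*(3*(-120 + 44*(-2)) + 0/73) = -460*(3*(-120 - 88) + 0*(1/73)) = -460*(3*(-208) + 0) = -460*(-624 + 0) = -460*(-624) = 287040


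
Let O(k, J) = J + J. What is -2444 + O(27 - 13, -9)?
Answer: -2462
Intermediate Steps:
O(k, J) = 2*J
-2444 + O(27 - 13, -9) = -2444 + 2*(-9) = -2444 - 18 = -2462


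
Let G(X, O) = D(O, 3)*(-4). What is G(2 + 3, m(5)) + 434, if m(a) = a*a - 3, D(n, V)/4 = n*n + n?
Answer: -7662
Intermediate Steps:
D(n, V) = 4*n + 4*n² (D(n, V) = 4*(n*n + n) = 4*(n² + n) = 4*(n + n²) = 4*n + 4*n²)
m(a) = -3 + a² (m(a) = a² - 3 = -3 + a²)
G(X, O) = -16*O*(1 + O) (G(X, O) = (4*O*(1 + O))*(-4) = -16*O*(1 + O))
G(2 + 3, m(5)) + 434 = -16*(-3 + 5²)*(1 + (-3 + 5²)) + 434 = -16*(-3 + 25)*(1 + (-3 + 25)) + 434 = -16*22*(1 + 22) + 434 = -16*22*23 + 434 = -8096 + 434 = -7662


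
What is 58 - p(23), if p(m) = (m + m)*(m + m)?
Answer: -2058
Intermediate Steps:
p(m) = 4*m**2 (p(m) = (2*m)*(2*m) = 4*m**2)
58 - p(23) = 58 - 4*23**2 = 58 - 4*529 = 58 - 1*2116 = 58 - 2116 = -2058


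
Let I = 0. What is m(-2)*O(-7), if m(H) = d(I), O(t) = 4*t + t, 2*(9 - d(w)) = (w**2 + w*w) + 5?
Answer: -455/2 ≈ -227.50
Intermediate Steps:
d(w) = 13/2 - w**2 (d(w) = 9 - ((w**2 + w*w) + 5)/2 = 9 - ((w**2 + w**2) + 5)/2 = 9 - (2*w**2 + 5)/2 = 9 - (5 + 2*w**2)/2 = 9 + (-5/2 - w**2) = 13/2 - w**2)
O(t) = 5*t
m(H) = 13/2 (m(H) = 13/2 - 1*0**2 = 13/2 - 1*0 = 13/2 + 0 = 13/2)
m(-2)*O(-7) = 13*(5*(-7))/2 = (13/2)*(-35) = -455/2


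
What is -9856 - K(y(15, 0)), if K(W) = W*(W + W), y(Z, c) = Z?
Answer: -10306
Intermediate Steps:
K(W) = 2*W² (K(W) = W*(2*W) = 2*W²)
-9856 - K(y(15, 0)) = -9856 - 2*15² = -9856 - 2*225 = -9856 - 1*450 = -9856 - 450 = -10306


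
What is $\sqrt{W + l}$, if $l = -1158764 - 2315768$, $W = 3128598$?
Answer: $i \sqrt{345934} \approx 588.16 i$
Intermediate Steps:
$l = -3474532$ ($l = -1158764 - 2315768 = -3474532$)
$\sqrt{W + l} = \sqrt{3128598 - 3474532} = \sqrt{-345934} = i \sqrt{345934}$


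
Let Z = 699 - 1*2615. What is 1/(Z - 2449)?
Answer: -1/4365 ≈ -0.00022910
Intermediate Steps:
Z = -1916 (Z = 699 - 2615 = -1916)
1/(Z - 2449) = 1/(-1916 - 2449) = 1/(-4365) = -1/4365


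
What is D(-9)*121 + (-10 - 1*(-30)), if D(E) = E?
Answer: -1069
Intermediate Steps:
D(-9)*121 + (-10 - 1*(-30)) = -9*121 + (-10 - 1*(-30)) = -1089 + (-10 + 30) = -1089 + 20 = -1069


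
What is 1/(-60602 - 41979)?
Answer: -1/102581 ≈ -9.7484e-6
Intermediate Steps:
1/(-60602 - 41979) = 1/(-102581) = -1/102581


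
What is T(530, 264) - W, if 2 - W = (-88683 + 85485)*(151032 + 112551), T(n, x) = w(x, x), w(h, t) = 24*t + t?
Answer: -842931836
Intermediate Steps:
w(h, t) = 25*t
T(n, x) = 25*x
W = 842938436 (W = 2 - (-88683 + 85485)*(151032 + 112551) = 2 - (-3198)*263583 = 2 - 1*(-842938434) = 2 + 842938434 = 842938436)
T(530, 264) - W = 25*264 - 1*842938436 = 6600 - 842938436 = -842931836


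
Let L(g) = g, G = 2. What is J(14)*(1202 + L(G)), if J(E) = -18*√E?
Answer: -21672*√14 ≈ -81089.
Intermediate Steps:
J(14)*(1202 + L(G)) = (-18*√14)*(1202 + 2) = -18*√14*1204 = -21672*√14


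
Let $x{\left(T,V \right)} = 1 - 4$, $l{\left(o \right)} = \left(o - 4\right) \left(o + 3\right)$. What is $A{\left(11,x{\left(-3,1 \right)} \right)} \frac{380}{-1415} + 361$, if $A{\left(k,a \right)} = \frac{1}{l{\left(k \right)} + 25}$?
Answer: $\frac{12565973}{34809} \approx 361.0$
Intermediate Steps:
$l{\left(o \right)} = \left(-4 + o\right) \left(3 + o\right)$
$x{\left(T,V \right)} = -3$
$A{\left(k,a \right)} = \frac{1}{13 + k^{2} - k}$ ($A{\left(k,a \right)} = \frac{1}{\left(-12 + k^{2} - k\right) + 25} = \frac{1}{13 + k^{2} - k}$)
$A{\left(11,x{\left(-3,1 \right)} \right)} \frac{380}{-1415} + 361 = \frac{380 \frac{1}{-1415}}{13 + 11^{2} - 11} + 361 = \frac{380 \left(- \frac{1}{1415}\right)}{13 + 121 - 11} + 361 = \frac{1}{123} \left(- \frac{76}{283}\right) + 361 = - \frac{76}{34809} + 361 = \frac{12565973}{34809}$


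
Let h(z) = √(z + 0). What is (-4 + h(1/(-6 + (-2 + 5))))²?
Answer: (12 - I*√3)²/9 ≈ 15.667 - 4.6188*I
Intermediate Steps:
h(z) = √z
(-4 + h(1/(-6 + (-2 + 5))))² = (-4 + √(1/(-6 + (-2 + 5))))² = (-4 + √(1/(-6 + 3)))² = (-4 + √(1/(-3)))² = (-4 + √(-⅓))² = (-4 + I*√3/3)²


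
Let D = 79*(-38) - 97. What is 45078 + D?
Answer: 41979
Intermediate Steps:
D = -3099 (D = -3002 - 97 = -3099)
45078 + D = 45078 - 3099 = 41979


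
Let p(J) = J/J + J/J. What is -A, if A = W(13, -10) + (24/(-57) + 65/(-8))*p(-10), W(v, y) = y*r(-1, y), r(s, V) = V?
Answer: -6301/76 ≈ -82.908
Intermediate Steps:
W(v, y) = y**2 (W(v, y) = y*y = y**2)
p(J) = 2 (p(J) = 1 + 1 = 2)
A = 6301/76 (A = (-10)**2 + (24/(-57) + 65/(-8))*2 = 100 + (24*(-1/57) + 65*(-1/8))*2 = 100 + (-8/19 - 65/8)*2 = 100 - 1299/152*2 = 100 - 1299/76 = 6301/76 ≈ 82.908)
-A = -1*6301/76 = -6301/76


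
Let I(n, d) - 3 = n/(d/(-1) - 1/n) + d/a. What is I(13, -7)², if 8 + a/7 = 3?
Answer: 208849/8100 ≈ 25.784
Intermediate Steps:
a = -35 (a = -56 + 7*3 = -56 + 21 = -35)
I(n, d) = 3 - d/35 + n/(-d - 1/n) (I(n, d) = 3 + (n/(d/(-1) - 1/n) + d/(-35)) = 3 + (n/(d*(-1) - 1/n) + d*(-1/35)) = 3 + (n/(-d - 1/n) - d/35) = 3 + (-d/35 + n/(-d - 1/n)) = 3 - d/35 + n/(-d - 1/n))
I(13, -7)² = ((105 - 1*(-7) - 35*13² - 1*13*(-7)² + 105*(-7)*13)/(35*(1 - 7*13)))² = ((105 + 7 - 35*169 - 1*13*49 - 9555)/(35*(1 - 91)))² = ((1/35)*(105 + 7 - 5915 - 637 - 9555)/(-90))² = ((1/35)*(-1/90)*(-15995))² = (457/90)² = 208849/8100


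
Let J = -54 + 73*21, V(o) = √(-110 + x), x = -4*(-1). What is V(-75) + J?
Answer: 1479 + I*√106 ≈ 1479.0 + 10.296*I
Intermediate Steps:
x = 4
V(o) = I*√106 (V(o) = √(-110 + 4) = √(-106) = I*√106)
J = 1479 (J = -54 + 1533 = 1479)
V(-75) + J = I*√106 + 1479 = 1479 + I*√106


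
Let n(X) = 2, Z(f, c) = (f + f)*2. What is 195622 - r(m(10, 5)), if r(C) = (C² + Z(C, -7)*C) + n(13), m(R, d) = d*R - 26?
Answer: 192740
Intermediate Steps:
Z(f, c) = 4*f (Z(f, c) = (2*f)*2 = 4*f)
m(R, d) = -26 + R*d (m(R, d) = R*d - 26 = -26 + R*d)
r(C) = 2 + 5*C² (r(C) = (C² + (4*C)*C) + 2 = (C² + 4*C²) + 2 = 5*C² + 2 = 2 + 5*C²)
195622 - r(m(10, 5)) = 195622 - (2 + 5*(-26 + 10*5)²) = 195622 - (2 + 5*(-26 + 50)²) = 195622 - (2 + 5*24²) = 195622 - (2 + 5*576) = 195622 - (2 + 2880) = 195622 - 1*2882 = 195622 - 2882 = 192740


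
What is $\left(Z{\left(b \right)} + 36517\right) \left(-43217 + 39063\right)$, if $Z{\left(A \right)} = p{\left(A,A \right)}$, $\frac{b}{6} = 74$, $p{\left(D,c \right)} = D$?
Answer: $-153535994$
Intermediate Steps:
$b = 444$ ($b = 6 \cdot 74 = 444$)
$Z{\left(A \right)} = A$
$\left(Z{\left(b \right)} + 36517\right) \left(-43217 + 39063\right) = \left(444 + 36517\right) \left(-43217 + 39063\right) = 36961 \left(-4154\right) = -153535994$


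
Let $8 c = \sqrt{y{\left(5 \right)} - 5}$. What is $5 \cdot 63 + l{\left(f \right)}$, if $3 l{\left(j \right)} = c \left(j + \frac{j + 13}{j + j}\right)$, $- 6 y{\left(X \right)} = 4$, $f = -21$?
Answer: $315 - \frac{437 i \sqrt{51}}{1512} \approx 315.0 - 2.064 i$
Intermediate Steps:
$y{\left(X \right)} = - \frac{2}{3}$ ($y{\left(X \right)} = \left(- \frac{1}{6}\right) 4 = - \frac{2}{3}$)
$c = \frac{i \sqrt{51}}{24}$ ($c = \frac{\sqrt{- \frac{2}{3} - 5}}{8} = \frac{\sqrt{- \frac{17}{3}}}{8} = \frac{\frac{1}{3} i \sqrt{51}}{8} = \frac{i \sqrt{51}}{24} \approx 0.29756 i$)
$l{\left(j \right)} = \frac{i \sqrt{51} \left(j + \frac{13 + j}{2 j}\right)}{72}$ ($l{\left(j \right)} = \frac{\frac{i \sqrt{51}}{24} \left(j + \frac{j + 13}{j + j}\right)}{3} = \frac{\frac{i \sqrt{51}}{24} \left(j + \frac{13 + j}{2 j}\right)}{3} = \frac{\frac{1}{24} i \sqrt{51} \left(j + \frac{13 + j}{2 j}\right)}{3} = \frac{i \sqrt{51} \left(j + \frac{13 + j}{2 j}\right)}{72}$)
$5 \cdot 63 + l{\left(f \right)} = 5 \cdot 63 + \frac{i \sqrt{51} \left(13 - 21 \left(1 + 2 \left(-21\right)\right)\right)}{144 \left(-21\right)} = 315 + \frac{1}{144} i \sqrt{51} \left(- \frac{1}{21}\right) \left(13 - 21 \left(1 - 42\right)\right) = 315 + \frac{1}{144} i \sqrt{51} \left(- \frac{1}{21}\right) \left(13 - -861\right) = 315 + \frac{1}{144} i \sqrt{51} \left(- \frac{1}{21}\right) \left(13 + 861\right) = 315 + \frac{1}{144} i \sqrt{51} \left(- \frac{1}{21}\right) 874 = 315 - \frac{437 i \sqrt{51}}{1512}$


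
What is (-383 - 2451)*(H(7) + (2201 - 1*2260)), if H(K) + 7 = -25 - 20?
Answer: 314574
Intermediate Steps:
H(K) = -52 (H(K) = -7 + (-25 - 20) = -7 - 45 = -52)
(-383 - 2451)*(H(7) + (2201 - 1*2260)) = (-383 - 2451)*(-52 + (2201 - 1*2260)) = -2834*(-52 + (2201 - 2260)) = -2834*(-52 - 59) = -2834*(-111) = 314574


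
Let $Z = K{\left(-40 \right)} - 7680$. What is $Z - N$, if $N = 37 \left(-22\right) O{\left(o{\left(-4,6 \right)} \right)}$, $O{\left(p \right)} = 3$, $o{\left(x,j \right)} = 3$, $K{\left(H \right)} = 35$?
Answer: $-5203$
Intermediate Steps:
$N = -2442$ ($N = 37 \left(-22\right) 3 = \left(-814\right) 3 = -2442$)
$Z = -7645$ ($Z = 35 - 7680 = -7645$)
$Z - N = -7645 - -2442 = -7645 + 2442 = -5203$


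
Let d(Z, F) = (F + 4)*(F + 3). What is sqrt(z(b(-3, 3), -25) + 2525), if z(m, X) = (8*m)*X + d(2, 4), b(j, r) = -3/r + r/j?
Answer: sqrt(2981) ≈ 54.599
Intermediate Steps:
d(Z, F) = (3 + F)*(4 + F) (d(Z, F) = (4 + F)*(3 + F) = (3 + F)*(4 + F))
z(m, X) = 56 + 8*X*m (z(m, X) = (8*m)*X + (12 + 4**2 + 7*4) = 8*X*m + (12 + 16 + 28) = 8*X*m + 56 = 56 + 8*X*m)
sqrt(z(b(-3, 3), -25) + 2525) = sqrt((56 + 8*(-25)*(-3/3 + 3/(-3))) + 2525) = sqrt((56 + 8*(-25)*(-3*1/3 + 3*(-1/3))) + 2525) = sqrt((56 + 8*(-25)*(-1 - 1)) + 2525) = sqrt((56 + 8*(-25)*(-2)) + 2525) = sqrt((56 + 400) + 2525) = sqrt(456 + 2525) = sqrt(2981)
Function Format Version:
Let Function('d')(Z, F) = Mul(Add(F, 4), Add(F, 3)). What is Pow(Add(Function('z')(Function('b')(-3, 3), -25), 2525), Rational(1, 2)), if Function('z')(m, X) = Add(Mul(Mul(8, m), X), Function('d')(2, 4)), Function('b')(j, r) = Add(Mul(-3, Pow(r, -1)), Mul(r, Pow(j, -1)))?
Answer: Pow(2981, Rational(1, 2)) ≈ 54.599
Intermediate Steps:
Function('d')(Z, F) = Mul(Add(3, F), Add(4, F)) (Function('d')(Z, F) = Mul(Add(4, F), Add(3, F)) = Mul(Add(3, F), Add(4, F)))
Function('z')(m, X) = Add(56, Mul(8, X, m)) (Function('z')(m, X) = Add(Mul(Mul(8, m), X), Add(12, Pow(4, 2), Mul(7, 4))) = Add(Mul(8, X, m), Add(12, 16, 28)) = Add(Mul(8, X, m), 56) = Add(56, Mul(8, X, m)))
Pow(Add(Function('z')(Function('b')(-3, 3), -25), 2525), Rational(1, 2)) = Pow(Add(Add(56, Mul(8, -25, Add(Mul(-3, Pow(3, -1)), Mul(3, Pow(-3, -1))))), 2525), Rational(1, 2)) = Pow(Add(Add(56, Mul(8, -25, Add(Mul(-3, Rational(1, 3)), Mul(3, Rational(-1, 3))))), 2525), Rational(1, 2)) = Pow(Add(Add(56, Mul(8, -25, Add(-1, -1))), 2525), Rational(1, 2)) = Pow(Add(Add(56, Mul(8, -25, -2)), 2525), Rational(1, 2)) = Pow(Add(Add(56, 400), 2525), Rational(1, 2)) = Pow(Add(456, 2525), Rational(1, 2)) = Pow(2981, Rational(1, 2))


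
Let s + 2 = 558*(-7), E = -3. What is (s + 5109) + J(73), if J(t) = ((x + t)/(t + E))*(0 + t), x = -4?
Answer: 89107/70 ≈ 1273.0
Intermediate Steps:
s = -3908 (s = -2 + 558*(-7) = -2 - 3906 = -3908)
J(t) = t*(-4 + t)/(-3 + t) (J(t) = ((-4 + t)/(t - 3))*(0 + t) = ((-4 + t)/(-3 + t))*t = t*(-4 + t)/(-3 + t))
(s + 5109) + J(73) = (-3908 + 5109) + 73*(-4 + 73)/(-3 + 73) = 1201 + 73*69/70 = 1201 + 73*(1/70)*69 = 1201 + 5037/70 = 89107/70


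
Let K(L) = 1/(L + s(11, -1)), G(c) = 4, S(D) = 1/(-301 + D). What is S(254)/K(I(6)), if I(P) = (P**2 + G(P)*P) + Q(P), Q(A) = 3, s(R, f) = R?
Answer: -74/47 ≈ -1.5745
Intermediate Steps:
I(P) = 3 + P**2 + 4*P (I(P) = (P**2 + 4*P) + 3 = 3 + P**2 + 4*P)
K(L) = 1/(11 + L) (K(L) = 1/(L + 11) = 1/(11 + L))
S(254)/K(I(6)) = 1/((-301 + 254)*(1/(11 + (3 + 6**2 + 4*6)))) = 1/((-47)*(1/(11 + (3 + 36 + 24)))) = -1/(47*(1/(11 + 63))) = -1/(47*(1/74)) = -1/(47*1/74) = -1/47*74 = -74/47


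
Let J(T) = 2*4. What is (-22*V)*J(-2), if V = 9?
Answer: -1584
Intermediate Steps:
J(T) = 8
(-22*V)*J(-2) = -22*9*8 = -198*8 = -1584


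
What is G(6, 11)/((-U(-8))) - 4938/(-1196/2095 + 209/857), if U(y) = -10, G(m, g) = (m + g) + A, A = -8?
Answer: 88662876753/5871170 ≈ 15101.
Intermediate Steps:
G(m, g) = -8 + g + m (G(m, g) = (m + g) - 8 = (g + m) - 8 = -8 + g + m)
G(6, 11)/((-U(-8))) - 4938/(-1196/2095 + 209/857) = (-8 + 11 + 6)/((-1*(-10))) - 4938/(-1196/2095 + 209/857) = 9/10 - 4938/(-1196*1/2095 + 209*(1/857)) = 9*(1/10) - 4938/(-1196/2095 + 209/857) = 9/10 - 4938/(-587117/1795415) = 9/10 - 4938*(-1795415/587117) = 9/10 + 8865759270/587117 = 88662876753/5871170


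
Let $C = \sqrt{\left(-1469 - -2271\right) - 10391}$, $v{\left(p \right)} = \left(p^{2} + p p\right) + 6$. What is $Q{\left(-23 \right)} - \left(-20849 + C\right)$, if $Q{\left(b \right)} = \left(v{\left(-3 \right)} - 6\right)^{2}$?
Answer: $21173 - i \sqrt{9589} \approx 21173.0 - 97.923 i$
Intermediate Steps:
$v{\left(p \right)} = 6 + 2 p^{2}$ ($v{\left(p \right)} = \left(p^{2} + p^{2}\right) + 6 = 2 p^{2} + 6 = 6 + 2 p^{2}$)
$C = i \sqrt{9589}$ ($C = \sqrt{\left(-1469 + 2271\right) - 10391} = \sqrt{802 - 10391} = \sqrt{-9589} = i \sqrt{9589} \approx 97.923 i$)
$Q{\left(b \right)} = 324$ ($Q{\left(b \right)} = \left(\left(6 + 2 \left(-3\right)^{2}\right) - 6\right)^{2} = \left(\left(6 + 2 \cdot 9\right) - 6\right)^{2} = \left(\left(6 + 18\right) - 6\right)^{2} = \left(24 - 6\right)^{2} = 18^{2} = 324$)
$Q{\left(-23 \right)} - \left(-20849 + C\right) = 324 + \left(20849 - i \sqrt{9589}\right) = 21173 - i \sqrt{9589}$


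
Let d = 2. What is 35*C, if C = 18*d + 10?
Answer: 1610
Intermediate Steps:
C = 46 (C = 18*2 + 10 = 36 + 10 = 46)
35*C = 35*46 = 1610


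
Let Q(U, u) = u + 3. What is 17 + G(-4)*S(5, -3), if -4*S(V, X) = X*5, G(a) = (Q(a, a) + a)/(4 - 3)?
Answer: -7/4 ≈ -1.7500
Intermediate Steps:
Q(U, u) = 3 + u
G(a) = 3 + 2*a (G(a) = ((3 + a) + a)/(4 - 3) = (3 + 2*a)/1 = (3 + 2*a)*1 = 3 + 2*a)
S(V, X) = -5*X/4 (S(V, X) = -X*5/4 = -5*X/4)
17 + G(-4)*S(5, -3) = 17 + (3 + 2*(-4))*(-5/4*(-3)) = 17 + (3 - 8)*(15/4) = 17 - 5*15/4 = 17 - 75/4 = -7/4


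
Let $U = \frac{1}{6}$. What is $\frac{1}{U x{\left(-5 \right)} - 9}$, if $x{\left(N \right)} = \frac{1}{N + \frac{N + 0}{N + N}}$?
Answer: $- \frac{27}{244} \approx -0.11066$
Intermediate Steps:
$x{\left(N \right)} = \frac{1}{\frac{1}{2} + N}$ ($x{\left(N \right)} = \frac{1}{N + \frac{N}{2 N}} = \frac{1}{N + N \frac{1}{2 N}} = \frac{1}{N + \frac{1}{2}} = \frac{1}{\frac{1}{2} + N}$)
$U = \frac{1}{6} \approx 0.16667$
$\frac{1}{U x{\left(-5 \right)} - 9} = \frac{1}{\frac{2 \frac{1}{1 + 2 \left(-5\right)}}{6} - 9} = \frac{1}{\frac{2 \frac{1}{1 - 10}}{6} - 9} = \frac{1}{\frac{2 \frac{1}{-9}}{6} - 9} = \frac{1}{\frac{2 \left(- \frac{1}{9}\right)}{6} - 9} = \frac{1}{\frac{1}{6} \left(- \frac{2}{9}\right) - 9} = \frac{1}{- \frac{1}{27} - 9} = \frac{1}{- \frac{244}{27}} = - \frac{27}{244}$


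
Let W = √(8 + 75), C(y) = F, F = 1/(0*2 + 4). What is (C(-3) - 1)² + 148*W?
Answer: 9/16 + 148*√83 ≈ 1348.9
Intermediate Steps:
F = ¼ (F = 1/(0 + 4) = 1/4 = ¼ ≈ 0.25000)
C(y) = ¼
W = √83 ≈ 9.1104
(C(-3) - 1)² + 148*W = (¼ - 1)² + 148*√83 = (-¾)² + 148*√83 = 9/16 + 148*√83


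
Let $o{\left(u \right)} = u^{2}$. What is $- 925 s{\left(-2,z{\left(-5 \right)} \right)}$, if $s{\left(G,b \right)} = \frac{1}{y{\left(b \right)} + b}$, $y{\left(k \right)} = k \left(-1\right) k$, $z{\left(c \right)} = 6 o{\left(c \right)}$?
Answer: $\frac{37}{894} \approx 0.041387$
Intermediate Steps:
$z{\left(c \right)} = 6 c^{2}$
$y{\left(k \right)} = - k^{2}$ ($y{\left(k \right)} = - k k = - k^{2}$)
$s{\left(G,b \right)} = \frac{1}{b - b^{2}}$ ($s{\left(G,b \right)} = \frac{1}{- b^{2} + b} = \frac{1}{b - b^{2}}$)
$- 925 s{\left(-2,z{\left(-5 \right)} \right)} = - 925 \left(- \frac{1}{6 \left(-5\right)^{2} \left(-1 + 6 \left(-5\right)^{2}\right)}\right) = - 925 \left(- \frac{1}{6 \cdot 25 \left(-1 + 6 \cdot 25\right)}\right) = - 925 \left(- \frac{1}{150 \left(-1 + 150\right)}\right) = - 925 \left(\left(-1\right) \frac{1}{150} \cdot \frac{1}{149}\right) = \left(-925\right) \left(- \frac{1}{22350}\right) = \frac{37}{894}$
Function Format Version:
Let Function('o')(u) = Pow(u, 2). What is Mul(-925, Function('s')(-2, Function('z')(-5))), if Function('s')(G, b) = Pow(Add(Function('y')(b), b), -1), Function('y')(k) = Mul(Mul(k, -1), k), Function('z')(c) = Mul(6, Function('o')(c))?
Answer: Rational(37, 894) ≈ 0.041387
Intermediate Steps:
Function('z')(c) = Mul(6, Pow(c, 2))
Function('y')(k) = Mul(-1, Pow(k, 2)) (Function('y')(k) = Mul(Mul(-1, k), k) = Mul(-1, Pow(k, 2)))
Function('s')(G, b) = Pow(Add(b, Mul(-1, Pow(b, 2))), -1) (Function('s')(G, b) = Pow(Add(Mul(-1, Pow(b, 2)), b), -1) = Pow(Add(b, Mul(-1, Pow(b, 2))), -1))
Mul(-925, Function('s')(-2, Function('z')(-5))) = Mul(-925, Mul(-1, Pow(Mul(6, Pow(-5, 2)), -1), Pow(Add(-1, Mul(6, Pow(-5, 2))), -1))) = Mul(-925, Mul(-1, Pow(Mul(6, 25), -1), Pow(Add(-1, Mul(6, 25)), -1))) = Mul(-925, Mul(-1, Pow(150, -1), Pow(Add(-1, 150), -1))) = Mul(-925, Mul(-1, Rational(1, 150), Pow(149, -1))) = Mul(-925, Mul(-1, Rational(1, 150), Rational(1, 149))) = Mul(-925, Rational(-1, 22350)) = Rational(37, 894)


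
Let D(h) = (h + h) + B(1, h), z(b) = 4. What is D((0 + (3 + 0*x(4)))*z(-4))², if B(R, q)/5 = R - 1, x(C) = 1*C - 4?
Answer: 576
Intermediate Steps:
x(C) = -4 + C (x(C) = C - 4 = -4 + C)
B(R, q) = -5 + 5*R (B(R, q) = 5*(R - 1) = 5*(-1 + R) = -5 + 5*R)
D(h) = 2*h (D(h) = (h + h) + (-5 + 5*1) = 2*h + (-5 + 5) = 2*h + 0 = 2*h)
D((0 + (3 + 0*x(4)))*z(-4))² = (2*((0 + (3 + 0*(-4 + 4)))*4))² = (2*((0 + (3 + 0*0))*4))² = (2*((0 + (3 + 0))*4))² = (2*((0 + 3)*4))² = (2*(3*4))² = (2*12)² = 24² = 576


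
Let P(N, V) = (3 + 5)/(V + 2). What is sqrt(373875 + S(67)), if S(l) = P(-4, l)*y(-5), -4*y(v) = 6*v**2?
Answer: 5*sqrt(7911103)/23 ≈ 611.45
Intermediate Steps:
P(N, V) = 8/(2 + V)
y(v) = -3*v**2/2
S(l) = -300/(2 + l) (S(l) = (8/(2 + l))*(-3/2*(-5)**2) = (8/(2 + l))*(-3/2*25) = (8/(2 + l))*(-75/2) = -300/(2 + l))
sqrt(373875 + S(67)) = sqrt(373875 - 300/(2 + 67)) = sqrt(373875 - 300/69) = sqrt(373875 - 300*1/69) = sqrt(373875 - 100/23) = sqrt(8599025/23) = 5*sqrt(7911103)/23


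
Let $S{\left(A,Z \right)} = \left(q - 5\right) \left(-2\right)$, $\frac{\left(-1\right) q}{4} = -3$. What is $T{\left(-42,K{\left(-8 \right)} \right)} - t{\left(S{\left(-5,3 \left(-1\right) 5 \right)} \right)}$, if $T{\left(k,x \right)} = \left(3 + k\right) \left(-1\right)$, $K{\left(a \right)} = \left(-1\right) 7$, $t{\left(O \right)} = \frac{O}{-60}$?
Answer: $\frac{1163}{30} \approx 38.767$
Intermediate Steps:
$q = 12$ ($q = \left(-4\right) \left(-3\right) = 12$)
$S{\left(A,Z \right)} = -14$ ($S{\left(A,Z \right)} = \left(12 - 5\right) \left(-2\right) = 7 \left(-2\right) = -14$)
$t{\left(O \right)} = - \frac{O}{60}$ ($t{\left(O \right)} = O \left(- \frac{1}{60}\right) = - \frac{O}{60}$)
$K{\left(a \right)} = -7$
$T{\left(k,x \right)} = -3 - k$
$T{\left(-42,K{\left(-8 \right)} \right)} - t{\left(S{\left(-5,3 \left(-1\right) 5 \right)} \right)} = \left(-3 - -42\right) - \left(- \frac{1}{60}\right) \left(-14\right) = \left(-3 + 42\right) - \frac{7}{30} = 39 - \frac{7}{30} = \frac{1163}{30}$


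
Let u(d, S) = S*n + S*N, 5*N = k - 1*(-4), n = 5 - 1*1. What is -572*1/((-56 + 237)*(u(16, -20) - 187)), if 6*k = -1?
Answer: 156/13937 ≈ 0.011193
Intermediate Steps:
k = -1/6 (k = (1/6)*(-1) = -1/6 ≈ -0.16667)
n = 4 (n = 5 - 1 = 4)
N = 23/30 (N = (-1/6 - 1*(-4))/5 = (-1/6 + 4)/5 = (1/5)*(23/6) = 23/30 ≈ 0.76667)
u(d, S) = 143*S/30 (u(d, S) = S*4 + S*(23/30) = 4*S + 23*S/30 = 143*S/30)
-572*1/((-56 + 237)*(u(16, -20) - 187)) = -572*1/((-56 + 237)*((143/30)*(-20) - 187)) = -572*1/(181*(-286/3 - 187)) = -572/((-847/3*181)) = -572/(-153307/3) = -572*(-3/153307) = 156/13937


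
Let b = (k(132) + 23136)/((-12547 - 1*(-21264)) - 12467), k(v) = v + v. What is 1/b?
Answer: -25/156 ≈ -0.16026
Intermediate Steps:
k(v) = 2*v
b = -156/25 (b = (2*132 + 23136)/((-12547 - 1*(-21264)) - 12467) = (264 + 23136)/((-12547 + 21264) - 12467) = 23400/(8717 - 12467) = 23400/(-3750) = 23400*(-1/3750) = -156/25 ≈ -6.2400)
1/b = 1/(-156/25) = -25/156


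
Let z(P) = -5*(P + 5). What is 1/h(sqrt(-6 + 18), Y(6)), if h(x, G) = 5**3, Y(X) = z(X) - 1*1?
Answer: 1/125 ≈ 0.0080000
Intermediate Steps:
z(P) = -25 - 5*P (z(P) = -5*(5 + P) = -25 - 5*P)
Y(X) = -26 - 5*X (Y(X) = (-25 - 5*X) - 1*1 = (-25 - 5*X) - 1 = -26 - 5*X)
h(x, G) = 125
1/h(sqrt(-6 + 18), Y(6)) = 1/125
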